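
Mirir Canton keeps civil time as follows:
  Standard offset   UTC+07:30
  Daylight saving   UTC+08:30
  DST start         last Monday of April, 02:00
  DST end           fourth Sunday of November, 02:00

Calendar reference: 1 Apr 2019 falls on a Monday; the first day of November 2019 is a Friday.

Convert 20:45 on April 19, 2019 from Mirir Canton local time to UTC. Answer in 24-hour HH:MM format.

13:15

1 April 2019 is a Monday, so Mondays fall on 1, 8, 15, 22, 29; the last is April 29.
1 November 2019 is a Friday, so the first Sunday is November 3 and the fourth is November 24.
Daylight saving runs 29 April – 24 November; April 19, 2019 is outside that window, so Mirir Canton is on standard time at UTC+07:30.
20:45 local − 7h30m = 13:15 UTC.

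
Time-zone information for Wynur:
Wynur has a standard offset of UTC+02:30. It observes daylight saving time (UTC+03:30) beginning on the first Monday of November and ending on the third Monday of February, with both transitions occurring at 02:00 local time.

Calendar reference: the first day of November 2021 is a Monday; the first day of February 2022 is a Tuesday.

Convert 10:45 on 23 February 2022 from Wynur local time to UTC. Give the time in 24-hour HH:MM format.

08:15

1 November 2021 is a Monday, so the first Monday is November 1.
1 February 2022 is a Tuesday, so the first Monday is February 7 and the third is February 21.
23 February 2022 is outside the daylight-saving period (1 November 2021 – 21 February 2022), so Wynur is on standard time, UTC+02:30.
10:45 local − 2h30m = 08:15 UTC.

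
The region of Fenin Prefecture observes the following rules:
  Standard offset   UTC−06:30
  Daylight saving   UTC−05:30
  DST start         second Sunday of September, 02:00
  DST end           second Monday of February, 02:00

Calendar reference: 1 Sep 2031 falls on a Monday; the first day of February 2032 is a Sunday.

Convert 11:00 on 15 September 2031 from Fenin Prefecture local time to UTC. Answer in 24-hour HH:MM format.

16:30

1 September 2031 is a Monday, so the first Sunday is September 7 and the second is September 14.
1 February 2032 is a Sunday, so the first Monday is February 2 and the second is February 9.
Daylight saving runs 14 September 2031 – 9 February 2032; 15 September 2031 is inside that window, so Fenin Prefecture is at UTC−05:30.
11:00 local + 5h30m = 16:30 UTC.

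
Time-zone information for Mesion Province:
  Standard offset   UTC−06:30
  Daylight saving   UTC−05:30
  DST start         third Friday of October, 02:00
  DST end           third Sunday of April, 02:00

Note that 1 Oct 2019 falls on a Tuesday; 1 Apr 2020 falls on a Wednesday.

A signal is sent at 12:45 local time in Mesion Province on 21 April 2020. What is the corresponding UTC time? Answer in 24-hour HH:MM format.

1 October 2019 is a Tuesday, so the first Friday is October 4 and the third is October 18.
1 April 2020 is a Wednesday, so the first Sunday is April 5 and the third is April 19.
Daylight saving runs 18 October 2019 – 19 April 2020; 21 April 2020 is outside that window, so Mesion Province is on standard time at UTC−06:30.
12:45 local + 6h30m = 19:15 UTC.

19:15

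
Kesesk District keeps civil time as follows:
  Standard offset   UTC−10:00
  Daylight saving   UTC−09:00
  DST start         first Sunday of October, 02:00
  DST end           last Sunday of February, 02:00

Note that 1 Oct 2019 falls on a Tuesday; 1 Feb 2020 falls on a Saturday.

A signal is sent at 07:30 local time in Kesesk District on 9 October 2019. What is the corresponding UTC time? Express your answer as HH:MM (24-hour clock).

1 October 2019 is a Tuesday, so the first Sunday is October 6.
1 February 2020 is a Saturday, so Sundays fall on 2, 9, 16, 23; the last is February 23.
9 October 2019 falls between 6 October 2019 and 23 February 2020, so daylight saving is in effect and Kesesk District is at UTC−09:00.
07:30 local + 9h = 16:30 UTC.

16:30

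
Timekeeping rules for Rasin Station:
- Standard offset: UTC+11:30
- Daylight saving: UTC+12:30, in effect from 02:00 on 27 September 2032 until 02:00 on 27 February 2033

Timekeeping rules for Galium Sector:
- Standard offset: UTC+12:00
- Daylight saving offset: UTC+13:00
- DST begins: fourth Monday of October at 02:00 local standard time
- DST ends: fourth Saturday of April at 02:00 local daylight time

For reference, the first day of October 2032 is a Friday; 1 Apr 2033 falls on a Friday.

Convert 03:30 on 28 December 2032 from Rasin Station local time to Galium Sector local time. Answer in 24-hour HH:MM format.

28 December 2032 falls between 27 September 2032 and 27 February 2033, so daylight saving is in effect and Rasin Station is at UTC+12:30.
03:30 Rasin Station − 12h30m = 15:00 UTC (rolling into the previous day, 27 December 2032).
1 October 2032 is a Friday, so the first Monday is October 4 and the fourth is October 25.
1 April 2033 is a Friday, so the first Saturday is April 2 and the fourth is April 23.
At the standard offset (UTC+12:00), 15:00 UTC + 12h = 03:00 Galium Sector standard time (rolling into the next day, 28 December 2032).
Daylight saving runs 25 October 2032 – 23 April 2033; the standard-time date in Galium Sector, 28 December 2032, is inside that window, so Galium Sector is at UTC+13:00.
15:00 UTC + 13h = 04:00 Galium Sector (rolling into the next day, 28 December 2032).

04:00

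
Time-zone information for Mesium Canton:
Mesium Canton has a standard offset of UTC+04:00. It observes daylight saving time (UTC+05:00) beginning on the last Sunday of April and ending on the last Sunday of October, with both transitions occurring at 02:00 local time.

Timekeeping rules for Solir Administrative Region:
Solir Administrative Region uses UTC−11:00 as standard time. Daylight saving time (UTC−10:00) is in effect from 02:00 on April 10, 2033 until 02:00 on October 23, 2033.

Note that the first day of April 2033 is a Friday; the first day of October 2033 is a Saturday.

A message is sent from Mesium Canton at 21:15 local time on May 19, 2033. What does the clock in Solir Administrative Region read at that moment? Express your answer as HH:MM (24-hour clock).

06:15

1 April 2033 is a Friday, so Sundays fall on 3, 10, 17, 24; the last is April 24.
1 October 2033 is a Saturday, so Sundays fall on 2, 9, 16, 23, 30; the last is October 30.
May 19, 2033 falls between 24 April and 30 October, so daylight saving is in effect and Mesium Canton is at UTC+05:00.
21:15 Mesium Canton − 5h = 16:15 UTC.
At the standard offset (UTC−11:00), 16:15 UTC − 11h = 05:15 Solir Administrative Region standard time.
The standard-time date in Solir Administrative Region, May 19, 2033, falls between 10 April and 23 October, so daylight saving is in effect and Solir Administrative Region is at UTC−10:00.
16:15 UTC − 10h = 06:15 Solir Administrative Region.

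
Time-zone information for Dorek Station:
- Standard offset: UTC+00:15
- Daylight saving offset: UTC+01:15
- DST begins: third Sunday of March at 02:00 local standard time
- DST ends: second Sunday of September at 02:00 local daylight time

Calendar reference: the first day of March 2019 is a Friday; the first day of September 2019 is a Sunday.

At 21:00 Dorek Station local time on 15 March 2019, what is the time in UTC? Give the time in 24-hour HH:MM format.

1 March 2019 is a Friday, so the first Sunday is March 3 and the third is March 17.
1 September 2019 is a Sunday, so the first Sunday is September 1 and the second is September 8.
15 March 2019 does not fall between 17 March and 8 September, so daylight saving is not in effect and Dorek Station is at UTC+00:15.
21:00 local − 0h15m = 20:45 UTC.

20:45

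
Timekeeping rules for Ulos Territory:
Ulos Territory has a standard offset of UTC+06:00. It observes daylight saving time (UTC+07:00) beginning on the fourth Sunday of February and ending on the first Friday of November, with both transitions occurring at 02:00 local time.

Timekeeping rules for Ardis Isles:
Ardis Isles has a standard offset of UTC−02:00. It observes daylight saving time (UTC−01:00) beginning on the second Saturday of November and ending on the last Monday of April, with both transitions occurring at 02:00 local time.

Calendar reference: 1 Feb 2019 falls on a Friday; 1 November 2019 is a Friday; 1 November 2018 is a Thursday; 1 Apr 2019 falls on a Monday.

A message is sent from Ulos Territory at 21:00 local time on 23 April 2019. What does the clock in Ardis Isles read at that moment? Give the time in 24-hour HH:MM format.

1 February 2019 is a Friday, so the first Sunday is February 3 and the fourth is February 24.
1 November 2019 is a Friday, so the first Friday is November 1.
Daylight saving runs 24 February – 1 November; 23 April 2019 is inside that window, so Ulos Territory is at UTC+07:00.
21:00 Ulos Territory − 7h = 14:00 UTC.
1 November 2018 is a Thursday, so the first Saturday is November 3 and the second is November 10.
1 April 2019 is a Monday, so Mondays fall on 1, 8, 15, 22, 29; the last is April 29.
At the standard offset (UTC−02:00), 14:00 UTC − 2h = 12:00 Ardis Isles standard time.
The standard-time date in Ardis Isles, 23 April 2019, falls between 10 November 2018 and 29 April 2019, so daylight saving is in effect and Ardis Isles is at UTC−01:00.
14:00 UTC − 1h = 13:00 Ardis Isles.

13:00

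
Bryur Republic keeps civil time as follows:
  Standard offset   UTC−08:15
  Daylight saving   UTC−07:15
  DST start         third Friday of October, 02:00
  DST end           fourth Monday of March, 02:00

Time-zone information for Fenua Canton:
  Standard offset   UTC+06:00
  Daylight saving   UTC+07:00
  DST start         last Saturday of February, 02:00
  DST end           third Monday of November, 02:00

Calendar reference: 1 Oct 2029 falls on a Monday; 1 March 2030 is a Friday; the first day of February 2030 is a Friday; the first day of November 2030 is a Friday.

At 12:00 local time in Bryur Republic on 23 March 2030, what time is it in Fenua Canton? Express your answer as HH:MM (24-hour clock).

02:15

1 October 2029 is a Monday, so the first Friday is October 5 and the third is October 19.
1 March 2030 is a Friday, so the first Monday is March 4 and the fourth is March 25.
Daylight saving runs 19 October 2029 – 25 March 2030; 23 March 2030 is inside that window, so Bryur Republic is at UTC−07:15.
12:00 Bryur Republic + 7h15m = 19:15 UTC.
1 February 2030 is a Friday, so Saturdays fall on 2, 9, 16, 23; the last is February 23.
1 November 2030 is a Friday, so the first Monday is November 4 and the third is November 18.
At the standard offset (UTC+06:00), 19:15 UTC + 6h = 01:15 Fenua Canton standard time (rolling into the next day, 24 March 2030).
Daylight saving runs 23 February – 18 November; the standard-time date in Fenua Canton, 24 March 2030, is inside that window, so Fenua Canton is at UTC+07:00.
19:15 UTC + 7h = 02:15 Fenua Canton (rolling into the next day, 24 March 2030).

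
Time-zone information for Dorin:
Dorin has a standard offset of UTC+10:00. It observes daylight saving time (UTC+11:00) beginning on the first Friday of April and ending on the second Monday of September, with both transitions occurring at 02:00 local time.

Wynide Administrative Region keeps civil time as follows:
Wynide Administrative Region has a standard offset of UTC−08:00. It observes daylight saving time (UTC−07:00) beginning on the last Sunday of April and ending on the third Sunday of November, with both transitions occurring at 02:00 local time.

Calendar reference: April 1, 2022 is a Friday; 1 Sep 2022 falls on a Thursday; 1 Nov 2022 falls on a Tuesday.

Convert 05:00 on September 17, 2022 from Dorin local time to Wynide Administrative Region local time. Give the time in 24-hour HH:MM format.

12:00

1 April 2022 is a Friday, so the first Friday is April 1.
1 September 2022 is a Thursday, so the first Monday is September 5 and the second is September 12.
September 17, 2022 does not fall between 1 April and 12 September, so daylight saving is not in effect and Dorin is at UTC+10:00.
05:00 Dorin − 10h = 19:00 UTC (rolling into the previous day, 16 September 2022).
1 April 2022 is a Friday, so Sundays fall on 3, 10, 17, 24; the last is April 24.
1 November 2022 is a Tuesday, so the first Sunday is November 6 and the third is November 20.
At the standard offset (UTC−08:00), 19:00 UTC − 8h = 11:00 Wynide Administrative Region standard time.
The standard-time date in Wynide Administrative Region, September 16, 2022, lies within the daylight-saving period (24 April – 20 November), so Wynide Administrative Region is on daylight time, UTC−07:00.
19:00 UTC − 7h = 12:00 Wynide Administrative Region.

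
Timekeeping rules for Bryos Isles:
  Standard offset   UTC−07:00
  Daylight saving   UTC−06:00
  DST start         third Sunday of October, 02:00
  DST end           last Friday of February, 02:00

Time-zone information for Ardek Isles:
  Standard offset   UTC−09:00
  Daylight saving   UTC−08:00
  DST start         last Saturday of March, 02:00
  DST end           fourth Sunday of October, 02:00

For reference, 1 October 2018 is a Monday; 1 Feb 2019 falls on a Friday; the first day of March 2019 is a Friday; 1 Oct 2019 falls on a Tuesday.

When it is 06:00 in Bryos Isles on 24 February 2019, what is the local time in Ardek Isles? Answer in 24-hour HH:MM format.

04:00

1 October 2018 is a Monday, so the first Sunday is October 7 and the third is October 21.
1 February 2019 is a Friday, so Fridays fall on 1, 8, 15, 22; the last is February 22.
24 February 2019 is outside the daylight-saving period (21 October 2018 – 22 February 2019), so Bryos Isles is on standard time, UTC−07:00.
06:00 Bryos Isles + 7h = 13:00 UTC.
1 March 2019 is a Friday, so Saturdays fall on 2, 9, 16, 23, 30; the last is March 30.
1 October 2019 is a Tuesday, so the first Sunday is October 6 and the fourth is October 27.
At the standard offset (UTC−09:00), 13:00 UTC − 9h = 04:00 Ardek Isles standard time.
The standard-time date in Ardek Isles, 24 February 2019, does not fall between 30 March and 27 October, so daylight saving is not in effect and Ardek Isles is at UTC−09:00.
13:00 UTC − 9h = 04:00 Ardek Isles.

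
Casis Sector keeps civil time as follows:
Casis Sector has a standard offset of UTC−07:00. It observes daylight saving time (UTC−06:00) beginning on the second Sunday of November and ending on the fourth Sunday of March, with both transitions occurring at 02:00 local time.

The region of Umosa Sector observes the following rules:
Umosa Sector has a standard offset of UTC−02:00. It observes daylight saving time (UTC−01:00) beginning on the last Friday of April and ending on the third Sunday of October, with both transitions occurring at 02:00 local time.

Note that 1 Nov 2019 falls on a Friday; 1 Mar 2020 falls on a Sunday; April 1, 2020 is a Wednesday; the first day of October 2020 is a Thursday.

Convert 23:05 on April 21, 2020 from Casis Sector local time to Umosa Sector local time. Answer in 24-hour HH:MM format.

04:05

1 November 2019 is a Friday, so the first Sunday is November 3 and the second is November 10.
1 March 2020 is a Sunday, so the first Sunday is March 1 and the fourth is March 22.
April 21, 2020 does not fall between 10 November 2019 and 22 March 2020, so daylight saving is not in effect and Casis Sector is at UTC−07:00.
23:05 Casis Sector + 7h = 06:05 UTC (rolling into the next day, 22 April 2020).
1 April 2020 is a Wednesday, so Fridays fall on 3, 10, 17, 24; the last is April 24.
1 October 2020 is a Thursday, so the first Sunday is October 4 and the third is October 18.
At the standard offset (UTC−02:00), 06:05 UTC − 2h = 04:05 Umosa Sector standard time.
Daylight saving runs 24 April – 18 October; the standard-time date in Umosa Sector, April 22, 2020, is outside that window, so Umosa Sector is on standard time at UTC−02:00.
06:05 UTC − 2h = 04:05 Umosa Sector.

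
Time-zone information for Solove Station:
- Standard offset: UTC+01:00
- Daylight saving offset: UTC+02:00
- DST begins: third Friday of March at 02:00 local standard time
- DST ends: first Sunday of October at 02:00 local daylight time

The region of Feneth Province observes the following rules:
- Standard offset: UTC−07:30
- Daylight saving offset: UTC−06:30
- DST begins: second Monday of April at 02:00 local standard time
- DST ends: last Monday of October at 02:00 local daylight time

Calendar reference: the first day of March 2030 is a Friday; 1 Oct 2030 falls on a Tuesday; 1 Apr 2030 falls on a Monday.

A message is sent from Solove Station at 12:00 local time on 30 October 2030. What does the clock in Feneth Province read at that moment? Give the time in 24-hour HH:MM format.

1 March 2030 is a Friday, so the first Friday is March 1 and the third is March 15.
1 October 2030 is a Tuesday, so the first Sunday is October 6.
30 October 2030 does not fall between 15 March and 6 October, so daylight saving is not in effect and Solove Station is at UTC+01:00.
12:00 Solove Station − 1h = 11:00 UTC.
1 April 2030 is a Monday, so the first Monday is April 1 and the second is April 8.
1 October 2030 is a Tuesday, so Mondays fall on 7, 14, 21, 28; the last is October 28.
At the standard offset (UTC−07:30), 11:00 UTC − 7h30m = 03:30 Feneth Province standard time.
The standard-time date in Feneth Province, 30 October 2030, is outside the daylight-saving period (8 April – 28 October), so Feneth Province is on standard time, UTC−07:30.
11:00 UTC − 7h30m = 03:30 Feneth Province.

03:30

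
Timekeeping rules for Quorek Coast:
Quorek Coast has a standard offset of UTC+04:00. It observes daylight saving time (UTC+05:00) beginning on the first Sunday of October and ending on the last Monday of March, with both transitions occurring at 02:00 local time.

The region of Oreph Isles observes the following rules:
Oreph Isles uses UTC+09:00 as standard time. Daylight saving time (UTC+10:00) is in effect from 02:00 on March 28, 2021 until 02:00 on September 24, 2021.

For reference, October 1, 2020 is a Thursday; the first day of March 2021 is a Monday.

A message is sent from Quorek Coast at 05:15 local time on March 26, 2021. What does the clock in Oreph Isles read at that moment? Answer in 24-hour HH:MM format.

09:15

1 October 2020 is a Thursday, so the first Sunday is October 4.
1 March 2021 is a Monday, so Mondays fall on 1, 8, 15, 22, 29; the last is March 29.
March 26, 2021 falls between 4 October 2020 and 29 March 2021, so daylight saving is in effect and Quorek Coast is at UTC+05:00.
05:15 Quorek Coast − 5h = 00:15 UTC.
At the standard offset (UTC+09:00), 00:15 UTC + 9h = 09:15 Oreph Isles standard time.
The standard-time date in Oreph Isles, March 26, 2021, is outside the daylight-saving period (28 March – 24 September), so Oreph Isles is on standard time, UTC+09:00.
00:15 UTC + 9h = 09:15 Oreph Isles.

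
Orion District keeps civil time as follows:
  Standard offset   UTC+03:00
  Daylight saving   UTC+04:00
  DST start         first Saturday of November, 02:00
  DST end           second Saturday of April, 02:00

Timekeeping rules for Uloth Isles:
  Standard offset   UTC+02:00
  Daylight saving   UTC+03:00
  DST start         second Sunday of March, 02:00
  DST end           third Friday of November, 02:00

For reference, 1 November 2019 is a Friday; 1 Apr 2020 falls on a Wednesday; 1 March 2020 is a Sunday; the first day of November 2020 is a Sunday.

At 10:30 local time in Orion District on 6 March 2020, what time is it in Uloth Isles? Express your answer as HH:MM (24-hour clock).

1 November 2019 is a Friday, so the first Saturday is November 2.
1 April 2020 is a Wednesday, so the first Saturday is April 4 and the second is April 11.
6 March 2020 falls between 2 November 2019 and 11 April 2020, so daylight saving is in effect and Orion District is at UTC+04:00.
10:30 Orion District − 4h = 06:30 UTC.
1 March 2020 is a Sunday, so the first Sunday is March 1 and the second is March 8.
1 November 2020 is a Sunday, so the first Friday is November 6 and the third is November 20.
At the standard offset (UTC+02:00), 06:30 UTC + 2h = 08:30 Uloth Isles standard time.
The standard-time date in Uloth Isles, 6 March 2020, does not fall between 8 March and 20 November, so daylight saving is not in effect and Uloth Isles is at UTC+02:00.
06:30 UTC + 2h = 08:30 Uloth Isles.

08:30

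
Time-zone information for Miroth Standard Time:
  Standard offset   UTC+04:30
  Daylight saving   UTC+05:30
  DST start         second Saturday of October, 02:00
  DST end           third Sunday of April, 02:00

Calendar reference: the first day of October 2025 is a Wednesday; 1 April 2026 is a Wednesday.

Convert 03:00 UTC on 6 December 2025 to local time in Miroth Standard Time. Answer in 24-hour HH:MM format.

1 October 2025 is a Wednesday, so the first Saturday is October 4 and the second is October 11.
1 April 2026 is a Wednesday, so the first Sunday is April 5 and the third is April 19.
At the standard offset (UTC+04:30), 03:00 UTC + 4h30m = 07:30 Miroth Standard Time standard time.
Daylight saving runs 11 October 2025 – 19 April 2026; the standard-time date in Miroth Standard Time, 6 December 2025, is inside that window, so Miroth Standard Time is at UTC+05:30.
03:00 UTC + 5h30m = 08:30 local.

08:30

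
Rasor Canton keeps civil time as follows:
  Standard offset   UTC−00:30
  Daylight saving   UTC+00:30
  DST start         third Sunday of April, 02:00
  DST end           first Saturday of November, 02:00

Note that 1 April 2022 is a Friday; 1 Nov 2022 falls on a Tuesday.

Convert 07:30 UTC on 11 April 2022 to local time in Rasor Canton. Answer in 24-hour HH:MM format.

07:00

1 April 2022 is a Friday, so the first Sunday is April 3 and the third is April 17.
1 November 2022 is a Tuesday, so the first Saturday is November 5.
At the standard offset (UTC−00:30), 07:30 UTC − 0h30m = 07:00 Rasor Canton standard time.
The standard-time date in Rasor Canton, 11 April 2022, is outside the daylight-saving period (17 April – 5 November), so Rasor Canton is on standard time, UTC−00:30.
07:30 UTC − 0h30m = 07:00 local.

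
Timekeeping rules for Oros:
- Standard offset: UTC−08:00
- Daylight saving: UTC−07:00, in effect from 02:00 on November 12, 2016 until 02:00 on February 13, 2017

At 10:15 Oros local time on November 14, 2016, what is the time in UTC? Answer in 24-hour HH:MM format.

November 14, 2016 falls between 12 November 2016 and 13 February 2017, so daylight saving is in effect and Oros is at UTC−07:00.
10:15 local + 7h = 17:15 UTC.

17:15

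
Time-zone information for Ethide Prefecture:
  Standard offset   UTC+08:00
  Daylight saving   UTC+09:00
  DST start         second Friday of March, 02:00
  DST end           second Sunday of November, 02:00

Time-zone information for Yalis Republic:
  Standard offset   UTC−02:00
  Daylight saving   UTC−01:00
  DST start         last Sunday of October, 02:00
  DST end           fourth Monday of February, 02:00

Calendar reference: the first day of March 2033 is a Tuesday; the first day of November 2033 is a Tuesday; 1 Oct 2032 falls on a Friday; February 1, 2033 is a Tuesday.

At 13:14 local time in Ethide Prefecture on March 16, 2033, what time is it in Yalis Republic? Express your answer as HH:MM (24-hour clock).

1 March 2033 is a Tuesday, so the first Friday is March 4 and the second is March 11.
1 November 2033 is a Tuesday, so the first Sunday is November 6 and the second is November 13.
March 16, 2033 lies within the daylight-saving period (11 March – 13 November), so Ethide Prefecture is on daylight time, UTC+09:00.
13:14 Ethide Prefecture − 9h = 04:14 UTC.
1 October 2032 is a Friday, so Sundays fall on 3, 10, 17, 24, 31; the last is October 31.
1 February 2033 is a Tuesday, so the first Monday is February 7 and the fourth is February 28.
At the standard offset (UTC−02:00), 04:14 UTC − 2h = 02:14 Yalis Republic standard time.
Daylight saving runs 31 October 2032 – 28 February 2033; the standard-time date in Yalis Republic, March 16, 2033, is outside that window, so Yalis Republic is on standard time at UTC−02:00.
04:14 UTC − 2h = 02:14 Yalis Republic.

02:14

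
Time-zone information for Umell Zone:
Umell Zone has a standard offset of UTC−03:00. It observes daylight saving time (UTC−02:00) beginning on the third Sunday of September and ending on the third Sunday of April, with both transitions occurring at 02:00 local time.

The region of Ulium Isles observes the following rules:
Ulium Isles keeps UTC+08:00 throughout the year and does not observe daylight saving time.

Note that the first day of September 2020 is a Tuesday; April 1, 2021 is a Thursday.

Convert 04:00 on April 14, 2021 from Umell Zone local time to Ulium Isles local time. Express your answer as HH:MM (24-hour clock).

1 September 2020 is a Tuesday, so the first Sunday is September 6 and the third is September 20.
1 April 2021 is a Thursday, so the first Sunday is April 4 and the third is April 18.
April 14, 2021 lies within the daylight-saving period (20 September 2020 – 18 April 2021), so Umell Zone is on daylight time, UTC−02:00.
04:00 Umell Zone + 2h = 06:00 UTC.
Ulium Isles stays on UTC+08:00 all year.
06:00 UTC + 8h = 14:00 Ulium Isles.

14:00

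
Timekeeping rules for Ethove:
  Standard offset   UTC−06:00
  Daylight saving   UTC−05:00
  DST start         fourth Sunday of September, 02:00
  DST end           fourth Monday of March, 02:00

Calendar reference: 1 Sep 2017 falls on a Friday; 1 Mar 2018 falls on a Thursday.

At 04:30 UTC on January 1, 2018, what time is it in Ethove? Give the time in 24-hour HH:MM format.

23:30

1 September 2017 is a Friday, so the first Sunday is September 3 and the fourth is September 24.
1 March 2018 is a Thursday, so the first Monday is March 5 and the fourth is March 26.
At the standard offset (UTC−06:00), 04:30 UTC − 6h = 22:30 Ethove standard time (rolling into the previous day, 31 December 2017).
The standard-time date in Ethove, December 31, 2017, falls between 24 September 2017 and 26 March 2018, so daylight saving is in effect and Ethove is at UTC−05:00.
04:30 UTC − 5h = 23:30 local (rolling into the previous day, 31 December 2017).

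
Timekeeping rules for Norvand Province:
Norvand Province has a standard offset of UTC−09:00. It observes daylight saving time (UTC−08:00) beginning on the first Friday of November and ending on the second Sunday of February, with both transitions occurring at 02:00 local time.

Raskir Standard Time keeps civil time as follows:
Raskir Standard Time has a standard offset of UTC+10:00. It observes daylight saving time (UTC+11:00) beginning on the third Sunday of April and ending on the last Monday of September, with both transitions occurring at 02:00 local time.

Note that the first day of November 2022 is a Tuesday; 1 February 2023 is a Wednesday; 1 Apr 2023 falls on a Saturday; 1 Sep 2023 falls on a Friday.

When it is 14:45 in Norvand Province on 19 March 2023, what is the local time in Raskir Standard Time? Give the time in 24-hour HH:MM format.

1 November 2022 is a Tuesday, so the first Friday is November 4.
1 February 2023 is a Wednesday, so the first Sunday is February 5 and the second is February 12.
19 March 2023 is outside the daylight-saving period (4 November 2022 – 12 February 2023), so Norvand Province is on standard time, UTC−09:00.
14:45 Norvand Province + 9h = 23:45 UTC.
1 April 2023 is a Saturday, so the first Sunday is April 2 and the third is April 16.
1 September 2023 is a Friday, so Mondays fall on 4, 11, 18, 25; the last is September 25.
At the standard offset (UTC+10:00), 23:45 UTC + 10h = 09:45 Raskir Standard Time standard time (rolling into the next day, 20 March 2023).
The standard-time date in Raskir Standard Time, 20 March 2023, does not fall between 16 April and 25 September, so daylight saving is not in effect and Raskir Standard Time is at UTC+10:00.
23:45 UTC + 10h = 09:45 Raskir Standard Time (rolling into the next day, 20 March 2023).

09:45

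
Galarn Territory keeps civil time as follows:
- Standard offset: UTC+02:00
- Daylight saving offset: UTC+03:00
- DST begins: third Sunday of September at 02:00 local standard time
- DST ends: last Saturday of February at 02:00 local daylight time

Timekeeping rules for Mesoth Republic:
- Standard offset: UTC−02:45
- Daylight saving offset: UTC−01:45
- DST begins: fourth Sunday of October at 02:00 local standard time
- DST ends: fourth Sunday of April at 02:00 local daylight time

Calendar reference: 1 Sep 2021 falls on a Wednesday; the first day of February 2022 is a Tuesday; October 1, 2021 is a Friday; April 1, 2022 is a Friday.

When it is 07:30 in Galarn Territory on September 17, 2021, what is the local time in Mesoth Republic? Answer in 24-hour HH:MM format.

02:45

1 September 2021 is a Wednesday, so the first Sunday is September 5 and the third is September 19.
1 February 2022 is a Tuesday, so Saturdays fall on 5, 12, 19, 26; the last is February 26.
Daylight saving runs 19 September 2021 – 26 February 2022; September 17, 2021 is outside that window, so Galarn Territory is on standard time at UTC+02:00.
07:30 Galarn Territory − 2h = 05:30 UTC.
1 October 2021 is a Friday, so the first Sunday is October 3 and the fourth is October 24.
1 April 2022 is a Friday, so the first Sunday is April 3 and the fourth is April 24.
At the standard offset (UTC−02:45), 05:30 UTC − 2h45m = 02:45 Mesoth Republic standard time.
The standard-time date in Mesoth Republic, September 17, 2021, is outside the daylight-saving period (24 October 2021 – 24 April 2022), so Mesoth Republic is on standard time, UTC−02:45.
05:30 UTC − 2h45m = 02:45 Mesoth Republic.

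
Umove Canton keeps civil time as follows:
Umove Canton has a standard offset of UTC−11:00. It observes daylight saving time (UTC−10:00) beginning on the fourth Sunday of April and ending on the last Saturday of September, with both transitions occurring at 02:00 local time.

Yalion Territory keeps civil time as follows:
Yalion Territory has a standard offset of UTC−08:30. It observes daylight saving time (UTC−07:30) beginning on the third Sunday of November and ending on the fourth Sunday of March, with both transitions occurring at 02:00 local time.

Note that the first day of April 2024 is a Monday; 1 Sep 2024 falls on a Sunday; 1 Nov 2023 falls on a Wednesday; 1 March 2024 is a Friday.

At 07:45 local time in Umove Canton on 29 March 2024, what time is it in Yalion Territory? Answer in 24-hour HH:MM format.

10:15

1 April 2024 is a Monday, so the first Sunday is April 7 and the fourth is April 28.
1 September 2024 is a Sunday, so Saturdays fall on 7, 14, 21, 28; the last is September 28.
29 March 2024 is outside the daylight-saving period (28 April – 28 September), so Umove Canton is on standard time, UTC−11:00.
07:45 Umove Canton + 11h = 18:45 UTC.
1 November 2023 is a Wednesday, so the first Sunday is November 5 and the third is November 19.
1 March 2024 is a Friday, so the first Sunday is March 3 and the fourth is March 24.
At the standard offset (UTC−08:30), 18:45 UTC − 8h30m = 10:15 Yalion Territory standard time.
The standard-time date in Yalion Territory, 29 March 2024, does not fall between 19 November 2023 and 24 March 2024, so daylight saving is not in effect and Yalion Territory is at UTC−08:30.
18:45 UTC − 8h30m = 10:15 Yalion Territory.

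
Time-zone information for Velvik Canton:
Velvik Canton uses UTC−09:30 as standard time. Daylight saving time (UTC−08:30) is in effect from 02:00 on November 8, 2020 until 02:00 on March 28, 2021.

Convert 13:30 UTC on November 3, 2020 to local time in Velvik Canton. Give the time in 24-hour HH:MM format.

At the standard offset (UTC−09:30), 13:30 UTC − 9h30m = 04:00 Velvik Canton standard time.
The standard-time date in Velvik Canton, November 3, 2020, is outside the daylight-saving period (8 November 2020 – 28 March 2021), so Velvik Canton is on standard time, UTC−09:30.
13:30 UTC − 9h30m = 04:00 local.

04:00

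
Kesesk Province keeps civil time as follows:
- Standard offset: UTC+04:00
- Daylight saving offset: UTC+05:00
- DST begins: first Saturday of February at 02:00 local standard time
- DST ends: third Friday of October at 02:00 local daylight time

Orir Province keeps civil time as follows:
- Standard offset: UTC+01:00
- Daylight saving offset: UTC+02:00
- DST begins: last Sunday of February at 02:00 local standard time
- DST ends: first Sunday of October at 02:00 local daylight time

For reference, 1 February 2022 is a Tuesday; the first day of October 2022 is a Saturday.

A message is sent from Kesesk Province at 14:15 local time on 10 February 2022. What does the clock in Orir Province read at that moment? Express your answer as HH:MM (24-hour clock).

10:15

1 February 2022 is a Tuesday, so the first Saturday is February 5.
1 October 2022 is a Saturday, so the first Friday is October 7 and the third is October 21.
10 February 2022 lies within the daylight-saving period (5 February – 21 October), so Kesesk Province is on daylight time, UTC+05:00.
14:15 Kesesk Province − 5h = 09:15 UTC.
1 February 2022 is a Tuesday, so Sundays fall on 6, 13, 20, 27; the last is February 27.
1 October 2022 is a Saturday, so the first Sunday is October 2.
At the standard offset (UTC+01:00), 09:15 UTC + 1h = 10:15 Orir Province standard time.
Daylight saving runs 27 February – 2 October; the standard-time date in Orir Province, 10 February 2022, is outside that window, so Orir Province is on standard time at UTC+01:00.
09:15 UTC + 1h = 10:15 Orir Province.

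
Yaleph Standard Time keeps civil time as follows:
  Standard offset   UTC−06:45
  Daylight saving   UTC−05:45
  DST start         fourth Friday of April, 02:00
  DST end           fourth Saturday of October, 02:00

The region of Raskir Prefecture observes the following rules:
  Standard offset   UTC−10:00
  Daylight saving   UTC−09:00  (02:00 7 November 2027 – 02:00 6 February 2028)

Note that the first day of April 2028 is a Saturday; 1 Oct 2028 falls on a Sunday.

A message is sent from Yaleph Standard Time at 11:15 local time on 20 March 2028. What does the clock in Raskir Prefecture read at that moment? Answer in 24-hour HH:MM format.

08:00

1 April 2028 is a Saturday, so the first Friday is April 7 and the fourth is April 28.
1 October 2028 is a Sunday, so the first Saturday is October 7 and the fourth is October 28.
20 March 2028 does not fall between 28 April and 28 October, so daylight saving is not in effect and Yaleph Standard Time is at UTC−06:45.
11:15 Yaleph Standard Time + 6h45m = 18:00 UTC.
At the standard offset (UTC−10:00), 18:00 UTC − 10h = 08:00 Raskir Prefecture standard time.
The standard-time date in Raskir Prefecture, 20 March 2028, is outside the daylight-saving period (7 November 2027 – 6 February 2028), so Raskir Prefecture is on standard time, UTC−10:00.
18:00 UTC − 10h = 08:00 Raskir Prefecture.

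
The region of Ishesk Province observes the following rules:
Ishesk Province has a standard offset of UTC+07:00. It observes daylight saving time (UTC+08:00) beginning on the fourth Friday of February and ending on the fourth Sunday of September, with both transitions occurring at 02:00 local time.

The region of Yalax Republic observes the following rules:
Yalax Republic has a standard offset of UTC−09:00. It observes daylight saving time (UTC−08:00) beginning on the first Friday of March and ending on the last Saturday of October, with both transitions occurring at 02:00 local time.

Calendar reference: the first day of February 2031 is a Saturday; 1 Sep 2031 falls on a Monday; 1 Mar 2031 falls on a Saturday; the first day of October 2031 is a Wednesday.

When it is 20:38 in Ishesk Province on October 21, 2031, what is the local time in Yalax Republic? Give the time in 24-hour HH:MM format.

1 February 2031 is a Saturday, so the first Friday is February 7 and the fourth is February 28.
1 September 2031 is a Monday, so the first Sunday is September 7 and the fourth is September 28.
October 21, 2031 does not fall between 28 February and 28 September, so daylight saving is not in effect and Ishesk Province is at UTC+07:00.
20:38 Ishesk Province − 7h = 13:38 UTC.
1 March 2031 is a Saturday, so the first Friday is March 7.
1 October 2031 is a Wednesday, so Saturdays fall on 4, 11, 18, 25; the last is October 25.
At the standard offset (UTC−09:00), 13:38 UTC − 9h = 04:38 Yalax Republic standard time.
The standard-time date in Yalax Republic, October 21, 2031, falls between 7 March and 25 October, so daylight saving is in effect and Yalax Republic is at UTC−08:00.
13:38 UTC − 8h = 05:38 Yalax Republic.

05:38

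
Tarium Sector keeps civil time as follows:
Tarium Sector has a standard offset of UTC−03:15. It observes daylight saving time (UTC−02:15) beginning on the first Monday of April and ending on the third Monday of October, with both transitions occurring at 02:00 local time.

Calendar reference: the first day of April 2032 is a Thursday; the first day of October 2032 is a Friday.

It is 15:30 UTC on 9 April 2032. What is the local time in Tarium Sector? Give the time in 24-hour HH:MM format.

1 April 2032 is a Thursday, so the first Monday is April 5.
1 October 2032 is a Friday, so the first Monday is October 4 and the third is October 18.
At the standard offset (UTC−03:15), 15:30 UTC − 3h15m = 12:15 Tarium Sector standard time.
The standard-time date in Tarium Sector, 9 April 2032, lies within the daylight-saving period (5 April – 18 October), so Tarium Sector is on daylight time, UTC−02:15.
15:30 UTC − 2h15m = 13:15 local.

13:15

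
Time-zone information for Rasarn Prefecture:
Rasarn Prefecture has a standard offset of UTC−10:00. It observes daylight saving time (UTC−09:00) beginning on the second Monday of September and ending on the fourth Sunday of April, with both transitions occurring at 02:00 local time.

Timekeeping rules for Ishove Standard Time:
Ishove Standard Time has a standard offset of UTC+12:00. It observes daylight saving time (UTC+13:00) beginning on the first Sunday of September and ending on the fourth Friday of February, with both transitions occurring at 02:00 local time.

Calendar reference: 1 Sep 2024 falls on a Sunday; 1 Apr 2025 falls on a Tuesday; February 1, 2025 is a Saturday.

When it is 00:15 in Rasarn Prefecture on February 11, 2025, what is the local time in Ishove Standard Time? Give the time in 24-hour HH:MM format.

22:15

1 September 2024 is a Sunday, so the first Monday is September 2 and the second is September 9.
1 April 2025 is a Tuesday, so the first Sunday is April 6 and the fourth is April 27.
February 11, 2025 falls between 9 September 2024 and 27 April 2025, so daylight saving is in effect and Rasarn Prefecture is at UTC−09:00.
00:15 Rasarn Prefecture + 9h = 09:15 UTC.
1 September 2024 is a Sunday, so the first Sunday is September 1.
1 February 2025 is a Saturday, so the first Friday is February 7 and the fourth is February 28.
At the standard offset (UTC+12:00), 09:15 UTC + 12h = 21:15 Ishove Standard Time standard time.
The standard-time date in Ishove Standard Time, February 11, 2025, falls between 1 September 2024 and 28 February 2025, so daylight saving is in effect and Ishove Standard Time is at UTC+13:00.
09:15 UTC + 13h = 22:15 Ishove Standard Time.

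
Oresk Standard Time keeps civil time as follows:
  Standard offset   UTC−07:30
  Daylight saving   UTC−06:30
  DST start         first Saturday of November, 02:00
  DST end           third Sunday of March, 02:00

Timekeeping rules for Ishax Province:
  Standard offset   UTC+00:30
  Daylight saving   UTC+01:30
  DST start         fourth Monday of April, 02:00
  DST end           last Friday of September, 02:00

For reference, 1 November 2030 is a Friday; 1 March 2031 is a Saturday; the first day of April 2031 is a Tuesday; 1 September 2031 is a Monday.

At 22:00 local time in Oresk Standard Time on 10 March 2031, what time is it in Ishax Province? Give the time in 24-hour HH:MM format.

1 November 2030 is a Friday, so the first Saturday is November 2.
1 March 2031 is a Saturday, so the first Sunday is March 2 and the third is March 16.
10 March 2031 falls between 2 November 2030 and 16 March 2031, so daylight saving is in effect and Oresk Standard Time is at UTC−06:30.
22:00 Oresk Standard Time + 6h30m = 04:30 UTC (rolling into the next day, 11 March 2031).
1 April 2031 is a Tuesday, so the first Monday is April 7 and the fourth is April 28.
1 September 2031 is a Monday, so Fridays fall on 5, 12, 19, 26; the last is September 26.
At the standard offset (UTC+00:30), 04:30 UTC + 0h30m = 05:00 Ishax Province standard time.
Daylight saving runs 28 April – 26 September; the standard-time date in Ishax Province, 11 March 2031, is outside that window, so Ishax Province is on standard time at UTC+00:30.
04:30 UTC + 0h30m = 05:00 Ishax Province.

05:00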